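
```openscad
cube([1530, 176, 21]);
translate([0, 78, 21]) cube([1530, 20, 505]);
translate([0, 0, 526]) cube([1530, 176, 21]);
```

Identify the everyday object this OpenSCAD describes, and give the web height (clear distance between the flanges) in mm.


An I-beam. The web height is 505 mm.

Two wide flanges with a thin centred web — an I-beam. Overall 547 mm minus two 21 mm flanges gives a web of 547 − 2·21 = 505 mm.


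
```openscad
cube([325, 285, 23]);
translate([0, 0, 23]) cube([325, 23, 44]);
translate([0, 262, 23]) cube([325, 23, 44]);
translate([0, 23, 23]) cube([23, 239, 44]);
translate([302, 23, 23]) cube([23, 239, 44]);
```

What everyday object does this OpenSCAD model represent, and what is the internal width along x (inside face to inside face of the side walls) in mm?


An open box. The internal width is 279 mm.

A 325×285 base slab with four walls standing on it — an open box. The base is 325 mm wide and the walls are 23 mm thick, so the internal width is 325 − 2 × 23 = 279 mm.


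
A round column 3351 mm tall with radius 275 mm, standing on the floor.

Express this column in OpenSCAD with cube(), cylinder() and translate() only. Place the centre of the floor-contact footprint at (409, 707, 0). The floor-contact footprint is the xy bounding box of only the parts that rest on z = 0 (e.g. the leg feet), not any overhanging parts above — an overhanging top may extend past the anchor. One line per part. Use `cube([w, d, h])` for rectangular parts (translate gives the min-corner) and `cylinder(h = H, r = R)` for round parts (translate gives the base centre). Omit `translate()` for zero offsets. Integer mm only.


translate([409, 707, 0]) cylinder(h = 3351, r = 275);


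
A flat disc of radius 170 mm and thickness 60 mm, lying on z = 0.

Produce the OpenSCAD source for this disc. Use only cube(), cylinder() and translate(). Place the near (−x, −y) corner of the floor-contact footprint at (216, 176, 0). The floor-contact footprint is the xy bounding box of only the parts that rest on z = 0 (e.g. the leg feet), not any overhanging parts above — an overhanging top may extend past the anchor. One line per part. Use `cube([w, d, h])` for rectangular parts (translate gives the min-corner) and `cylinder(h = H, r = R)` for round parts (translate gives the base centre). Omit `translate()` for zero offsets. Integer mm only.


translate([386, 346, 0]) cylinder(h = 60, r = 170);


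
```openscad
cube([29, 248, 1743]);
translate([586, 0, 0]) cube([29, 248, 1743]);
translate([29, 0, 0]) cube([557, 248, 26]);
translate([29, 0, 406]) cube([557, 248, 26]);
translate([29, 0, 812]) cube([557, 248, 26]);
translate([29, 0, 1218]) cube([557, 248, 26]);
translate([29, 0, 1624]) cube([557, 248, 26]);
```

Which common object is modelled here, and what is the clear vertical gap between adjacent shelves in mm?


A bookshelf. The clear shelf gap is 380 mm.

Two tall side panels with 5 horizontal boards between them — a bookshelf. The first two shelf undersides are at z = 0 and z = 406; with shelf thickness 26, the clear gap is 406 − 0 − 26 = 380 mm.


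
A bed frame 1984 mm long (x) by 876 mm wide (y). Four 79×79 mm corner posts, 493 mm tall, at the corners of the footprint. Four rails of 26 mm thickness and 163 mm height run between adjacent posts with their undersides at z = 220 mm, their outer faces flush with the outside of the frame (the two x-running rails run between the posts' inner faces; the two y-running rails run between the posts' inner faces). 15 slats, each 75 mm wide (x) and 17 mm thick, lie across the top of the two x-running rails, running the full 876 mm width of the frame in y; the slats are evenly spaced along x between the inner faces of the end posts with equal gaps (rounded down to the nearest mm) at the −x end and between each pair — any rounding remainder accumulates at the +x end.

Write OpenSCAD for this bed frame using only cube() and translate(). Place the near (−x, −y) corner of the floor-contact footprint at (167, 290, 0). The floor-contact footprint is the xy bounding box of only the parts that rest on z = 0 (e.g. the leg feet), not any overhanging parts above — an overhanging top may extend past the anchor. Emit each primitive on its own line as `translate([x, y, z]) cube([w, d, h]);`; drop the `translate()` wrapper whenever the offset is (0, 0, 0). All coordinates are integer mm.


translate([167, 290, 0]) cube([79, 79, 493]);
translate([167, 1087, 0]) cube([79, 79, 493]);
translate([2072, 290, 0]) cube([79, 79, 493]);
translate([2072, 1087, 0]) cube([79, 79, 493]);
translate([246, 290, 220]) cube([1826, 26, 163]);
translate([246, 1140, 220]) cube([1826, 26, 163]);
translate([167, 369, 220]) cube([26, 718, 163]);
translate([2125, 369, 220]) cube([26, 718, 163]);
translate([289, 290, 383]) cube([75, 876, 17]);
translate([407, 290, 383]) cube([75, 876, 17]);
translate([525, 290, 383]) cube([75, 876, 17]);
translate([643, 290, 383]) cube([75, 876, 17]);
translate([761, 290, 383]) cube([75, 876, 17]);
translate([879, 290, 383]) cube([75, 876, 17]);
translate([997, 290, 383]) cube([75, 876, 17]);
translate([1115, 290, 383]) cube([75, 876, 17]);
translate([1233, 290, 383]) cube([75, 876, 17]);
translate([1351, 290, 383]) cube([75, 876, 17]);
translate([1469, 290, 383]) cube([75, 876, 17]);
translate([1587, 290, 383]) cube([75, 876, 17]);
translate([1705, 290, 383]) cube([75, 876, 17]);
translate([1823, 290, 383]) cube([75, 876, 17]);
translate([1941, 290, 383]) cube([75, 876, 17]);


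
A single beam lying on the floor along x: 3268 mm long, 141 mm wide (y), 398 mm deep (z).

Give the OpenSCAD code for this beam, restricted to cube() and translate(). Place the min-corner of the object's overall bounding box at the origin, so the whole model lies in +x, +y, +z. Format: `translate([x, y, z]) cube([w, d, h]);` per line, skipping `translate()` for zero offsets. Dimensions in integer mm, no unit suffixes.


cube([3268, 141, 398]);


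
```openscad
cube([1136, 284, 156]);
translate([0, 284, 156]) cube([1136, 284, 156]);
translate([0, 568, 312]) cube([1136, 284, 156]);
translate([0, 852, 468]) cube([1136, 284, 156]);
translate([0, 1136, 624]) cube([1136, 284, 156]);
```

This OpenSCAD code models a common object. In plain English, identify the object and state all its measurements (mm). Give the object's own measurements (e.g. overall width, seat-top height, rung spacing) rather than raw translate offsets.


A straight staircase of 5 solid steps. Each step is 1136 mm wide (x), 284 mm deep (y, the going) and 156 mm tall (the rise). The first step rests on the floor; each subsequent step sits one going further in +y and one rise higher in +z, directly behind and above the previous step with no overlap.


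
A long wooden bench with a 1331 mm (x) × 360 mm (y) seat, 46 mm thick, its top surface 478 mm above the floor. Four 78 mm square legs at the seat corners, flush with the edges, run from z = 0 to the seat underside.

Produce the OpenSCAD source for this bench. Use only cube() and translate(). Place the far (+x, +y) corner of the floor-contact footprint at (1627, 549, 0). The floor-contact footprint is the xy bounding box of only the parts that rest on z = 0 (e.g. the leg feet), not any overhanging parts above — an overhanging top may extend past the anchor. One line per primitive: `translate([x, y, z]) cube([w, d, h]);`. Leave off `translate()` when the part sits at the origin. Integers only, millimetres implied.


// leg_h = 478 − 46 = 432
translate([296, 189, 432]) cube([1331, 360, 46]);
translate([296, 189, 0]) cube([78, 78, 432]);
translate([296, 471, 0]) cube([78, 78, 432]);
translate([1549, 189, 0]) cube([78, 78, 432]);
translate([1549, 471, 0]) cube([78, 78, 432]);


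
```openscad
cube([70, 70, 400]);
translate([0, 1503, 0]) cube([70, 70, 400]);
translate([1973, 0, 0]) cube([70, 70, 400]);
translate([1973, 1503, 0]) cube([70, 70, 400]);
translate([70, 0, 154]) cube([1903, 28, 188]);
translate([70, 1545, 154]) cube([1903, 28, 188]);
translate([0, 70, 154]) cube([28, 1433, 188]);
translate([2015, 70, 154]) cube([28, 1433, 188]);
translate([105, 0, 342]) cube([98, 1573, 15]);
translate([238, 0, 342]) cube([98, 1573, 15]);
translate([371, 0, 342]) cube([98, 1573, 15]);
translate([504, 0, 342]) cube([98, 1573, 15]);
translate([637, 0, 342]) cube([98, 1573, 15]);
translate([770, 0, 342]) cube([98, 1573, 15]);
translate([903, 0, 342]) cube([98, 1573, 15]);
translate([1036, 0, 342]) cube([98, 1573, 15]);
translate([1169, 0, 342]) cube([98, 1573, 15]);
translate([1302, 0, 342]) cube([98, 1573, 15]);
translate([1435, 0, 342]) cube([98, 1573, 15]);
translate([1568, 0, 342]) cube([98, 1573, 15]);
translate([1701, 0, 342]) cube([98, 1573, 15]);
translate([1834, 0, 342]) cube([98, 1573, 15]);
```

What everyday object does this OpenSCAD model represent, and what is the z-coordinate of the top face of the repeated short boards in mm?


A bed frame. The slat-top height is 357 mm.

Four posts, four rails, and a row of slats — a bed frame. Slats sit on the rails at z = 154 + 188 = 342; with slat thickness 15, the top is 357 mm.


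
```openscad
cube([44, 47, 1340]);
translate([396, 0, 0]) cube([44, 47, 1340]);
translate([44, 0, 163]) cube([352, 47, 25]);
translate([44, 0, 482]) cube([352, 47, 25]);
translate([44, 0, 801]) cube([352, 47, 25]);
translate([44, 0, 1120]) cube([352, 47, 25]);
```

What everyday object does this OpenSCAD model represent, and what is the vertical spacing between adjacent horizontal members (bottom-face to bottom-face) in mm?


A ladder. The rung spacing is 319 mm.

Two tall 44×47 posts with 4 short bars between them — a ladder. Adjacent rungs sit at z = 163 and z = 482, so the spacing is 482 − 163 = 319 mm.


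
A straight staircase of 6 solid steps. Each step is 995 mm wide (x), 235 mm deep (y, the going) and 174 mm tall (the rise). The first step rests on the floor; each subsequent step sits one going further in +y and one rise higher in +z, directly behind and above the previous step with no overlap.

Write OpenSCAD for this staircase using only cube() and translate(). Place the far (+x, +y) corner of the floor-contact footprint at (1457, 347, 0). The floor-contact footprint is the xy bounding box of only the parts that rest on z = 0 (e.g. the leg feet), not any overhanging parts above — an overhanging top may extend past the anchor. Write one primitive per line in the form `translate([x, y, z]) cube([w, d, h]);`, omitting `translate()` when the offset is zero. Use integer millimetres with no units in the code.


translate([462, 112, 0]) cube([995, 235, 174]);
translate([462, 347, 174]) cube([995, 235, 174]);
translate([462, 582, 348]) cube([995, 235, 174]);
translate([462, 817, 522]) cube([995, 235, 174]);
translate([462, 1052, 696]) cube([995, 235, 174]);
translate([462, 1287, 870]) cube([995, 235, 174]);


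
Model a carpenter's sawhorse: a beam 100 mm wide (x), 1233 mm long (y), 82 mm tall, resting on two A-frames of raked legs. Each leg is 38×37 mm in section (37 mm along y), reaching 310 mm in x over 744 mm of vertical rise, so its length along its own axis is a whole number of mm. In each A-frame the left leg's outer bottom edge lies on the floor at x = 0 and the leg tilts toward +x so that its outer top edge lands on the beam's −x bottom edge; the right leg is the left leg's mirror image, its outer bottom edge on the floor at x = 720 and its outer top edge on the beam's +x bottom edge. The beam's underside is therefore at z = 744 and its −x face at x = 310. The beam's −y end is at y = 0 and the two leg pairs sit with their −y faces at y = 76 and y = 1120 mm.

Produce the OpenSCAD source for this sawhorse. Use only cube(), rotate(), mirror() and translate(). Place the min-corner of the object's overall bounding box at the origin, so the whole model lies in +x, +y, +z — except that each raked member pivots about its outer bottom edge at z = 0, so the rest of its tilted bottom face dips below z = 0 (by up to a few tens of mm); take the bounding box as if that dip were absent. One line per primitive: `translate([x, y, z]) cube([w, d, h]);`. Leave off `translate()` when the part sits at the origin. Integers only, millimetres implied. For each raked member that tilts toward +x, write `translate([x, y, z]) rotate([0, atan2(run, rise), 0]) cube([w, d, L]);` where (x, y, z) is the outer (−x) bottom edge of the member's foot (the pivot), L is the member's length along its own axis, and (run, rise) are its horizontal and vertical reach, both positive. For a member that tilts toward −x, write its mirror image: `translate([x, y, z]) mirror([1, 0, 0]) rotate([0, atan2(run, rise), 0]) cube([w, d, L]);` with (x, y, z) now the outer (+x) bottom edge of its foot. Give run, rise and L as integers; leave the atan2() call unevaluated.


translate([310, 0, 744]) cube([100, 1233, 82]);
translate([0, 76, 0]) rotate([0, atan2(310, 744), 0]) cube([38, 37, 806]);
translate([720, 76, 0]) mirror([1, 0, 0]) rotate([0, atan2(310, 744), 0]) cube([38, 37, 806]);
translate([0, 1120, 0]) rotate([0, atan2(310, 744), 0]) cube([38, 37, 806]);
translate([720, 1120, 0]) mirror([1, 0, 0]) rotate([0, atan2(310, 744), 0]) cube([38, 37, 806]);


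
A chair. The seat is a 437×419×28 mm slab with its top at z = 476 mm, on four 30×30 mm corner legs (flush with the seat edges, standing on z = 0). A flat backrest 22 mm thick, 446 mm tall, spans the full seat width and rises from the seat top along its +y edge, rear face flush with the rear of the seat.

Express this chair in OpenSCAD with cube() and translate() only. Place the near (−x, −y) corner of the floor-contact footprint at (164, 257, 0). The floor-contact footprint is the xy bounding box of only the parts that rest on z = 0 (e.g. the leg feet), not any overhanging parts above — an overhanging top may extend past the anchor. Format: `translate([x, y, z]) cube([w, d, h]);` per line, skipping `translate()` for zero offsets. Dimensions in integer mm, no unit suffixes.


// leg_h = 476 - 28 = 448
translate([164, 257, 448]) cube([437, 419, 28]);
translate([164, 257, 0]) cube([30, 30, 448]);
translate([571, 257, 0]) cube([30, 30, 448]);
translate([164, 646, 0]) cube([30, 30, 448]);
translate([571, 646, 0]) cube([30, 30, 448]);
translate([164, 654, 476]) cube([437, 22, 446]);


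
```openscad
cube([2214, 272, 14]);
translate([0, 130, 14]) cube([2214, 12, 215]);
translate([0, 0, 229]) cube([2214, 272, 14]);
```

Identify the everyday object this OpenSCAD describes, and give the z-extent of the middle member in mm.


An I-beam. The web height is 215 mm.

Two wide flanges with a thin centred web — an I-beam. Overall 243 mm minus two 14 mm flanges gives a web of 243 − 2·14 = 215 mm.


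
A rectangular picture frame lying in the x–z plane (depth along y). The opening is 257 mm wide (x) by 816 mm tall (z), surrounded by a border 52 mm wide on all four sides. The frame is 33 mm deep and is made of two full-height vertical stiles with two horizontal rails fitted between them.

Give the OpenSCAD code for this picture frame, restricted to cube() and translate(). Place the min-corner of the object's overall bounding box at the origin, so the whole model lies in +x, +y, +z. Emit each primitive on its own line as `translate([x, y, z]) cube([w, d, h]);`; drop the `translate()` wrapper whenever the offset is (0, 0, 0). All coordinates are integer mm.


cube([52, 33, 920]);
translate([309, 0, 0]) cube([52, 33, 920]);
translate([52, 0, 0]) cube([257, 33, 52]);
translate([52, 0, 868]) cube([257, 33, 52]);


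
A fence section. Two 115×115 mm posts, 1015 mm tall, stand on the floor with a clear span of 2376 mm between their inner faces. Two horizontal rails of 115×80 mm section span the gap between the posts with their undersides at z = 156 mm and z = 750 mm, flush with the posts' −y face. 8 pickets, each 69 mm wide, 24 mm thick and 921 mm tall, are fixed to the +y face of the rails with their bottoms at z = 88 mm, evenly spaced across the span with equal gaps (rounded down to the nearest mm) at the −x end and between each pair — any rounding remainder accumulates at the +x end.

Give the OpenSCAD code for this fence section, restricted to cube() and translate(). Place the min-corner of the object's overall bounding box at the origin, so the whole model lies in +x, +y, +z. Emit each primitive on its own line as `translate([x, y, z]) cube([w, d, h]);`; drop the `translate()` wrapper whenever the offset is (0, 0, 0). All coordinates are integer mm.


cube([115, 115, 1015]);
translate([2491, 0, 0]) cube([115, 115, 1015]);
translate([115, 0, 156]) cube([2376, 115, 80]);
translate([115, 0, 750]) cube([2376, 115, 80]);
translate([317, 115, 88]) cube([69, 24, 921]);
translate([588, 115, 88]) cube([69, 24, 921]);
translate([859, 115, 88]) cube([69, 24, 921]);
translate([1130, 115, 88]) cube([69, 24, 921]);
translate([1401, 115, 88]) cube([69, 24, 921]);
translate([1672, 115, 88]) cube([69, 24, 921]);
translate([1943, 115, 88]) cube([69, 24, 921]);
translate([2214, 115, 88]) cube([69, 24, 921]);


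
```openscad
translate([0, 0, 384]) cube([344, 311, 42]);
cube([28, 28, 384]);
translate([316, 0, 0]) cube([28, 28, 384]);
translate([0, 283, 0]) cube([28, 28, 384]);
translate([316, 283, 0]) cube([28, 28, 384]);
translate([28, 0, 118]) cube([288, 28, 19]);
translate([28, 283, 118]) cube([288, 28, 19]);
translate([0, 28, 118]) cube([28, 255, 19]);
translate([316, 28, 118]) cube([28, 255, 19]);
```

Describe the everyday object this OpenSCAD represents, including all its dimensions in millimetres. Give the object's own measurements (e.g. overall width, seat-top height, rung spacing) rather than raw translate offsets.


A simple wooden stool: a rectangular seat 344 mm (x) by 311 mm (y), 42 mm thick, top face at z = 426 mm, on four square legs, each 28×28 mm in cross-section. The legs rest on z = 0, each flush with a corner of the seat. Four stretchers, 28 mm wide and 19 mm tall, connect adjacent legs with their undersides at z = 118 mm, each running between the inner faces of the legs it joins and aligned with the legs' outer faces on the other axis.


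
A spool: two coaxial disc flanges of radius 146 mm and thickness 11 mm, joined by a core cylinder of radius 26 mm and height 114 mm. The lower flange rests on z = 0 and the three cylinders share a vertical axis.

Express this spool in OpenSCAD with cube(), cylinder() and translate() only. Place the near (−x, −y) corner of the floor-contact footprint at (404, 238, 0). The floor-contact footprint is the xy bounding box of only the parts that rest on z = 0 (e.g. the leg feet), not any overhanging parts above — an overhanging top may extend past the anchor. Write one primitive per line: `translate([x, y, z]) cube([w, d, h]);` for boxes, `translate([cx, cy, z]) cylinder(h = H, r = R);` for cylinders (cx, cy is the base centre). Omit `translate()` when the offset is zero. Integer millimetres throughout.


translate([550, 384, 0]) cylinder(h = 11, r = 146);
translate([550, 384, 11]) cylinder(h = 114, r = 26);
translate([550, 384, 125]) cylinder(h = 11, r = 146);


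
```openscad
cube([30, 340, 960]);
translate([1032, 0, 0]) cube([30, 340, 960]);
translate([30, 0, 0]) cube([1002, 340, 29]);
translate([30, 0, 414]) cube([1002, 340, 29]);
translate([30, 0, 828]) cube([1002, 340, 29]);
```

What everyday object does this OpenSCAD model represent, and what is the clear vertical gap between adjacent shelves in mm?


A bookshelf. The clear shelf gap is 385 mm.

Two tall side panels with 3 horizontal boards between them — a bookshelf. The first two shelf undersides are at z = 0 and z = 414; with shelf thickness 29, the clear gap is 414 − 0 − 29 = 385 mm.


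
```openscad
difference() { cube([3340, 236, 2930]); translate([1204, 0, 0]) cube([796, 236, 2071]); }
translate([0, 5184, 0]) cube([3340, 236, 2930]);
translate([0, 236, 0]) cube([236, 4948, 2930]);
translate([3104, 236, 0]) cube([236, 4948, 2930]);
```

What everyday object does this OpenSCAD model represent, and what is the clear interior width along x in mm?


A single room. The interior width is 2868 mm.

Four walls enclosing a rectangle with a door in the front wall — a room. Outside width 3340 minus two 236 mm walls gives 2868 mm.


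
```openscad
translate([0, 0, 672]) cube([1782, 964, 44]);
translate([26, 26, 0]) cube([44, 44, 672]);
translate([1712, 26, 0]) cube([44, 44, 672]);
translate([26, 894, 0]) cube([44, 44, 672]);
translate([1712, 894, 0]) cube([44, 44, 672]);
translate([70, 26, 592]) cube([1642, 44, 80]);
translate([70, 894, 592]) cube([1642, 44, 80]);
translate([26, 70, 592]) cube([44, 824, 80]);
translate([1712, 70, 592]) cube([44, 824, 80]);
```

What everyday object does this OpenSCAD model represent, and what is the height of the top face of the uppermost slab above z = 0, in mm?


A table. The table height is 716 mm.

A 1782×964×44 slab sits at z = 672 on four 44 mm square posts — a table. The top surface is at 672 + 44 = 716 mm.


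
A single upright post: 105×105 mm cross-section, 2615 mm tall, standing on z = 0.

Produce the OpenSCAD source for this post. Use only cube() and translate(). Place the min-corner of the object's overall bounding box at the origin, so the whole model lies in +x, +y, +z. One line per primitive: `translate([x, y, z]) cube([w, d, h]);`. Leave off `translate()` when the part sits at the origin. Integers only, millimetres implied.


cube([105, 105, 2615]);


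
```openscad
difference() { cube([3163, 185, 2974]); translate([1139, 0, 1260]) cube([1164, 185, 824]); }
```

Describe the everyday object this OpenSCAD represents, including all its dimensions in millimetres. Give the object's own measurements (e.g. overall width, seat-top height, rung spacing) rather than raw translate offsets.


A wall 3163 mm long (x), 185 mm thick (y), 2974 mm tall, with a rectangular window opening cut through it. The opening is 1164 mm wide and 824 mm tall; its sill is at z = 1260 mm and its near (−x) edge is 1139 mm from the wall's −x end. The opening passes through the full wall thickness.


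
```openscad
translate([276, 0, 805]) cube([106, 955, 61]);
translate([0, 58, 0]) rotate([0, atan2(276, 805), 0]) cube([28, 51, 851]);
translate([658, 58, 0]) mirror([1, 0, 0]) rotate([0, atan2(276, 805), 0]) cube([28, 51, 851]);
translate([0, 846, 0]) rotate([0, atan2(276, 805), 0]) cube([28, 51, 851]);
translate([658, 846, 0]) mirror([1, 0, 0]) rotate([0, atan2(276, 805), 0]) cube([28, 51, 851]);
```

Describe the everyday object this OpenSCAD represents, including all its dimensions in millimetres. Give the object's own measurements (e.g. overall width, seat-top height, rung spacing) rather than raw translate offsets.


A sawhorse. A 106×955×61 mm beam (x, y, z) sits on two A-frame leg pairs. Each pair is two raked legs of 28×51 mm section (51 mm along y) splaying symmetrically in x. Each leg rises 805 mm vertically over 276 mm of horizontal reach and is 851 mm long along its own axis. Every leg's outer bottom edge rests on the floor and its outer top edge meets a bottom edge of the beam — the left legs (tilting toward +x) meet the beam's −x bottom edge, the right legs (their mirror images, tilting toward −x) meet its +x bottom edge — so the leg tops tuck under the beam, the beam's underside is 805 mm above the floor, and the feet are 658 mm apart outside-to-outside with the beam centred between them. The two leg pairs are set in 58 mm from either end of the beam.


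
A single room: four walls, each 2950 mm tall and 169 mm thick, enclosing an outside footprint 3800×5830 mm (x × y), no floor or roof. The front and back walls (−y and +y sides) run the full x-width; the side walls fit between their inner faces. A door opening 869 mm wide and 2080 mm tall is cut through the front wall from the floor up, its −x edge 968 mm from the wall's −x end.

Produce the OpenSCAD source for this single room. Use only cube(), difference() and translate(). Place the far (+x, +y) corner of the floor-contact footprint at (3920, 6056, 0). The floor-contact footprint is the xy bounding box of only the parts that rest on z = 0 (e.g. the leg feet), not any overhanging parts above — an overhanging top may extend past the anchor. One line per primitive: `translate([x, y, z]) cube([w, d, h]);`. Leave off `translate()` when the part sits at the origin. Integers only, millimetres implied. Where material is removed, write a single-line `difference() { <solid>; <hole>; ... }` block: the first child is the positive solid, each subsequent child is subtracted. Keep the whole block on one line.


difference() { translate([120, 226, 0]) cube([3800, 169, 2950]); translate([1088, 226, 0]) cube([869, 169, 2080]); }
translate([120, 5887, 0]) cube([3800, 169, 2950]);
translate([120, 395, 0]) cube([169, 5492, 2950]);
translate([3751, 395, 0]) cube([169, 5492, 2950]);


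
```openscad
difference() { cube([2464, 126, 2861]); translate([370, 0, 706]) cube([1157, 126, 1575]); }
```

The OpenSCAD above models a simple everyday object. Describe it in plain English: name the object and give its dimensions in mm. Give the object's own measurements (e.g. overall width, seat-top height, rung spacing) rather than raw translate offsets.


A wall 2464 mm long (x), 126 mm thick (y), 2861 mm tall, with a rectangular window opening cut through it. The opening is 1157 mm wide and 1575 mm tall; its sill is at z = 706 mm and its near (−x) edge is 370 mm from the wall's −x end. The opening passes through the full wall thickness.


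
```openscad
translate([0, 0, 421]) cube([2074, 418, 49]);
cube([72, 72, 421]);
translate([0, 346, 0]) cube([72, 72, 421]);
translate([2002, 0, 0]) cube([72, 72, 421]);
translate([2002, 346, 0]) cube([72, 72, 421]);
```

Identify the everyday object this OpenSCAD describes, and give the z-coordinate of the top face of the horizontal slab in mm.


A bench. The seat-top height is 470 mm.

A long slab on four corner posts — a bench. The slab sits at z = 421 with thickness 49, so the top is 421 + 49 = 470 mm.


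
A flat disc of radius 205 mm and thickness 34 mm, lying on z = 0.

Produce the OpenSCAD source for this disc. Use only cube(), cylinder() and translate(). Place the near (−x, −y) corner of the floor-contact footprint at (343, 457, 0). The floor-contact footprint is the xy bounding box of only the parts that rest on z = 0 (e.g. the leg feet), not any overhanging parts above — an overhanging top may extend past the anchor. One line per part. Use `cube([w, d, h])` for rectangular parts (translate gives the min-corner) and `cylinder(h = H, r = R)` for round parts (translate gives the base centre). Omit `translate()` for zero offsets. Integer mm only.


translate([548, 662, 0]) cylinder(h = 34, r = 205);


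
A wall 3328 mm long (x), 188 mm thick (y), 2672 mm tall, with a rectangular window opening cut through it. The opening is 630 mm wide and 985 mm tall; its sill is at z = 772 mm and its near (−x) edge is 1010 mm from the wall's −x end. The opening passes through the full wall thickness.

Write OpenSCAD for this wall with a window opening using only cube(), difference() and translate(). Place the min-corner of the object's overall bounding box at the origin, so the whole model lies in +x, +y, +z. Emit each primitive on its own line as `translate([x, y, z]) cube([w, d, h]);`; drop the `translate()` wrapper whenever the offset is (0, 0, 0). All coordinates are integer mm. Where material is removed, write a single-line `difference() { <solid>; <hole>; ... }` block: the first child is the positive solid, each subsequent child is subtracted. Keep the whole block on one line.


difference() { cube([3328, 188, 2672]); translate([1010, 0, 772]) cube([630, 188, 985]); }


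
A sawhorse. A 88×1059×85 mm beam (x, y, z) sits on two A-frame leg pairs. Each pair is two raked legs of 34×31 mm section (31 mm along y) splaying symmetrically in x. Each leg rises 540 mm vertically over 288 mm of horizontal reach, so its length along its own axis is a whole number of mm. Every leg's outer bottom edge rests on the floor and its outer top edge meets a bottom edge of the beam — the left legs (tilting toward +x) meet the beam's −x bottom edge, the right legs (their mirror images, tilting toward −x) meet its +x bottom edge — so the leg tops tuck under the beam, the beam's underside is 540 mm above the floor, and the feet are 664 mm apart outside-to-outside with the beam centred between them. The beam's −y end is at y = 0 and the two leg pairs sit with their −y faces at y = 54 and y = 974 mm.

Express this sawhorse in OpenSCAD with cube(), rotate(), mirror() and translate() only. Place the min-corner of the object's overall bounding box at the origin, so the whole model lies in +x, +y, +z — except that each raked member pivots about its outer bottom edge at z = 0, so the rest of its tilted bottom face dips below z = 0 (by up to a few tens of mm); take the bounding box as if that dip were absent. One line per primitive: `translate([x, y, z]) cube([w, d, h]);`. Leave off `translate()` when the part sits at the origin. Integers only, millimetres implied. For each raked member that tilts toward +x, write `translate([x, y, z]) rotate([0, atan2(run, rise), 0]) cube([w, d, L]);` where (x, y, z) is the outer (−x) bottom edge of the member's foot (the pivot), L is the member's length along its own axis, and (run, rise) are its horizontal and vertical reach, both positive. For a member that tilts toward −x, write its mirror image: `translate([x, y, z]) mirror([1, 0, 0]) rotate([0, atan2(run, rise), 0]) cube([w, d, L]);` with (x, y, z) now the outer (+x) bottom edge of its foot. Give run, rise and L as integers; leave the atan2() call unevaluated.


translate([288, 0, 540]) cube([88, 1059, 85]);
translate([0, 54, 0]) rotate([0, atan2(288, 540), 0]) cube([34, 31, 612]);
translate([664, 54, 0]) mirror([1, 0, 0]) rotate([0, atan2(288, 540), 0]) cube([34, 31, 612]);
translate([0, 974, 0]) rotate([0, atan2(288, 540), 0]) cube([34, 31, 612]);
translate([664, 974, 0]) mirror([1, 0, 0]) rotate([0, atan2(288, 540), 0]) cube([34, 31, 612]);


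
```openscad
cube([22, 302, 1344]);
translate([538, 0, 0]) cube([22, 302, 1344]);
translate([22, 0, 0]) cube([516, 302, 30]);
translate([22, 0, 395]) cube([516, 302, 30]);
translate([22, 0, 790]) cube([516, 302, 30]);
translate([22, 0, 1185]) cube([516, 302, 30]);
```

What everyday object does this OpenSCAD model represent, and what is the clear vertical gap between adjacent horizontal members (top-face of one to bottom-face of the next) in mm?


A bookshelf. The clear shelf gap is 365 mm.

Two tall side panels with 4 horizontal boards between them — a bookshelf. The first two shelf undersides are at z = 0 and z = 395; with shelf thickness 30, the clear gap is 395 − 0 − 30 = 365 mm.


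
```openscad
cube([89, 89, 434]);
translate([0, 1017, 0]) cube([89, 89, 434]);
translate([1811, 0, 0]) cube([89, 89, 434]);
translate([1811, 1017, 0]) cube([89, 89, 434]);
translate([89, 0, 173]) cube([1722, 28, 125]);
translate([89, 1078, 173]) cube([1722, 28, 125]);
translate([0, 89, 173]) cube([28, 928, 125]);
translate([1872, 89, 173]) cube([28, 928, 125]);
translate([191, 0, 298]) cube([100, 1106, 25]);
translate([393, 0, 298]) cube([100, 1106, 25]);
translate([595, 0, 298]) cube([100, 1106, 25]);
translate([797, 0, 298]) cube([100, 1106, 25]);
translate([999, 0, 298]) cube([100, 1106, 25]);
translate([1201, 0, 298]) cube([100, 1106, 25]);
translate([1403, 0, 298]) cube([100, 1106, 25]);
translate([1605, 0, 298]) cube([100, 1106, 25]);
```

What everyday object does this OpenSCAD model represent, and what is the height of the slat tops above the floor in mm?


A bed frame. The slat-top height is 323 mm.

Four posts, four rails, and a row of slats — a bed frame. Slats sit on the rails at z = 173 + 125 = 298; with slat thickness 25, the top is 323 mm.


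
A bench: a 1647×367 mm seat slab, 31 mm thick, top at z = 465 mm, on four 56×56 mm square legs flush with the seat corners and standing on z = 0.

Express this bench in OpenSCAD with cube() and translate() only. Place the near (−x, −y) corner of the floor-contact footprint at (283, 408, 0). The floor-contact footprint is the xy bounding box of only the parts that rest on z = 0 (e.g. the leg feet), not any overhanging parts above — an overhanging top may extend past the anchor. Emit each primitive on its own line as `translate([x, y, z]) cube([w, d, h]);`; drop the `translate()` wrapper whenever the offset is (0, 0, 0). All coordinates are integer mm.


translate([283, 408, 434]) cube([1647, 367, 31]);
translate([283, 408, 0]) cube([56, 56, 434]);
translate([283, 719, 0]) cube([56, 56, 434]);
translate([1874, 408, 0]) cube([56, 56, 434]);
translate([1874, 719, 0]) cube([56, 56, 434]);


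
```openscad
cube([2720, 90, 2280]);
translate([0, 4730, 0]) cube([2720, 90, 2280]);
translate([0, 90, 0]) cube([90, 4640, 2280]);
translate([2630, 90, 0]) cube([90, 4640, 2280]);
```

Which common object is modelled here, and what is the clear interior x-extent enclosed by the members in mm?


A house (or room) frame. The interior width is 2540 mm.

Four 2280 mm walls enclosing a rectangle with no floor or roof — a room or house frame. Outside width is 2720 mm and wall thickness is 90 mm, so the interior width is 2720 − 2 × 90 = 2540 mm.


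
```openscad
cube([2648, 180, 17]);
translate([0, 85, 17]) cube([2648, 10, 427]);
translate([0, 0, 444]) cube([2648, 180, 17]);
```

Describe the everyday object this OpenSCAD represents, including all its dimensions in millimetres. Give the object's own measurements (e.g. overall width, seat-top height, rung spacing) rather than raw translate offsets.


An I-beam lying along x, 2648 mm long. Overall section height 461 mm. Two flanges 180 mm wide (y) and 17 mm thick, one on the floor and one at the top; a web 10 mm thick runs between them, centred on the flange width.


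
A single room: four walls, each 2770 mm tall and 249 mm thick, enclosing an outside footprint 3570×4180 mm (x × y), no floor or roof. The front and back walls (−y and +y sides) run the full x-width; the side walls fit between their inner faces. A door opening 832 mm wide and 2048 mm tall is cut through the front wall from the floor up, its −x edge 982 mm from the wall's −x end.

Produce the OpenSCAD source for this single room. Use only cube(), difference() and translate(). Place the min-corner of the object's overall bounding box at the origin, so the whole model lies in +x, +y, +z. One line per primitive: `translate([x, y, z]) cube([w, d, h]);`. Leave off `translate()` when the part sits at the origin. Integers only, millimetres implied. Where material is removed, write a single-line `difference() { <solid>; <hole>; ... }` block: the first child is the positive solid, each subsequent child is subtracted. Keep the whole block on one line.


difference() { cube([3570, 249, 2770]); translate([982, 0, 0]) cube([832, 249, 2048]); }
translate([0, 3931, 0]) cube([3570, 249, 2770]);
translate([0, 249, 0]) cube([249, 3682, 2770]);
translate([3321, 249, 0]) cube([249, 3682, 2770]);


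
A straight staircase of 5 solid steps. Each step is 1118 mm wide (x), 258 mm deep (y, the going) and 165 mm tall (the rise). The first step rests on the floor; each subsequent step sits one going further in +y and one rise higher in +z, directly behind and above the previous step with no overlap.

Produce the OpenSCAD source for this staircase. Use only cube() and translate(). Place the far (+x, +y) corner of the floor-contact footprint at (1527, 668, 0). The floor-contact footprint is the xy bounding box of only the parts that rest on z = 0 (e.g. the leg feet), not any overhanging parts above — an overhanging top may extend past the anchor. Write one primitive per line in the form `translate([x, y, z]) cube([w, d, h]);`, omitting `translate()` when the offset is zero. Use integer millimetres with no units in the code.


translate([409, 410, 0]) cube([1118, 258, 165]);
translate([409, 668, 165]) cube([1118, 258, 165]);
translate([409, 926, 330]) cube([1118, 258, 165]);
translate([409, 1184, 495]) cube([1118, 258, 165]);
translate([409, 1442, 660]) cube([1118, 258, 165]);


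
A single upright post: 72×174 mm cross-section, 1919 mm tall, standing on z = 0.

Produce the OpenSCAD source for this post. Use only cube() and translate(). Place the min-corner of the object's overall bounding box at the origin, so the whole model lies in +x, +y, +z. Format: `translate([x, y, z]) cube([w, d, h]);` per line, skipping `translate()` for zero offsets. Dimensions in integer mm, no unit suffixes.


cube([72, 174, 1919]);


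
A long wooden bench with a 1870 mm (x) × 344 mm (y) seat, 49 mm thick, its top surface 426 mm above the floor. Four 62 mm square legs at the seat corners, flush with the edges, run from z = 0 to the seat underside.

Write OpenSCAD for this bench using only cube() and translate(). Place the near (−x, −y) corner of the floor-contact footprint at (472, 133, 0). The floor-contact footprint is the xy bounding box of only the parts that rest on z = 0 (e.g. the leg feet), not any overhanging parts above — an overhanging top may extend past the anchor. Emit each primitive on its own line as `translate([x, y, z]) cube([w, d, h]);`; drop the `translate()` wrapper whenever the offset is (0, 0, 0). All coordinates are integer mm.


// leg_h = 426 − 49 = 377
translate([472, 133, 377]) cube([1870, 344, 49]);
translate([472, 133, 0]) cube([62, 62, 377]);
translate([472, 415, 0]) cube([62, 62, 377]);
translate([2280, 133, 0]) cube([62, 62, 377]);
translate([2280, 415, 0]) cube([62, 62, 377]);


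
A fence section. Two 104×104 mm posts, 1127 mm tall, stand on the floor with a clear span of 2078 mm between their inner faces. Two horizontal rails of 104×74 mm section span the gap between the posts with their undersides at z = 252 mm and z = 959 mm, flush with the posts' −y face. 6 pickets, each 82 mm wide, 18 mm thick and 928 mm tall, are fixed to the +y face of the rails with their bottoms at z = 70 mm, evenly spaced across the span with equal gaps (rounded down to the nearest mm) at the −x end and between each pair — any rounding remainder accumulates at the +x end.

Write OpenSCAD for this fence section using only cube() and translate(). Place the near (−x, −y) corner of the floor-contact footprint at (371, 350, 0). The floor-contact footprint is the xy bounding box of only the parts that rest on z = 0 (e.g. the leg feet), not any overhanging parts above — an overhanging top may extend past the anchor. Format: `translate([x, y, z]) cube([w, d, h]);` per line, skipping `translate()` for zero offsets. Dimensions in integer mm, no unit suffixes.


translate([371, 350, 0]) cube([104, 104, 1127]);
translate([2553, 350, 0]) cube([104, 104, 1127]);
translate([475, 350, 252]) cube([2078, 104, 74]);
translate([475, 350, 959]) cube([2078, 104, 74]);
translate([701, 454, 70]) cube([82, 18, 928]);
translate([1009, 454, 70]) cube([82, 18, 928]);
translate([1317, 454, 70]) cube([82, 18, 928]);
translate([1625, 454, 70]) cube([82, 18, 928]);
translate([1933, 454, 70]) cube([82, 18, 928]);
translate([2241, 454, 70]) cube([82, 18, 928]);


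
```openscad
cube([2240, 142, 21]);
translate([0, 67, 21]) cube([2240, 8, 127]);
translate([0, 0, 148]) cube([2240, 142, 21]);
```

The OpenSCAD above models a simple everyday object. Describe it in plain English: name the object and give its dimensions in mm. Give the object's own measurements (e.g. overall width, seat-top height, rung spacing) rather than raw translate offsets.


An I-beam lying along x, 2240 mm long. Overall section height 169 mm. Two flanges 142 mm wide (y) and 21 mm thick, one on the floor and one at the top; a web 8 mm thick runs between them, centred on the flange width.


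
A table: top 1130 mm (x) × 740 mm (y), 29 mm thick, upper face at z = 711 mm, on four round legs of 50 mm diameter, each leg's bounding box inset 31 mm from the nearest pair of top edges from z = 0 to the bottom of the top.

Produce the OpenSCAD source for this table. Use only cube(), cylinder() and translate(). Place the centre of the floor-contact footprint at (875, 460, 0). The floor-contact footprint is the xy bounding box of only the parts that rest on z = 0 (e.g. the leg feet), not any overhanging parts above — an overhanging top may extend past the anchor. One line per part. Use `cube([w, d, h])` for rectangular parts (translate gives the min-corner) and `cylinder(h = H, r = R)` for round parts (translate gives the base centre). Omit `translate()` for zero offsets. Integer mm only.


translate([310, 90, 682]) cube([1130, 740, 29]);
translate([366, 146, 0]) cylinder(h = 682, r = 25);
translate([1384, 146, 0]) cylinder(h = 682, r = 25);
translate([366, 774, 0]) cylinder(h = 682, r = 25);
translate([1384, 774, 0]) cylinder(h = 682, r = 25);
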